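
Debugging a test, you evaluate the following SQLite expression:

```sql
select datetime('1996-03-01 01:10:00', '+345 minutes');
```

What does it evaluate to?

345 minutes = 5h 45m; +345 minutes from 1996-03-01 01:10:00 is 1996-03-01 06:55:00.

1996-03-01 06:55:00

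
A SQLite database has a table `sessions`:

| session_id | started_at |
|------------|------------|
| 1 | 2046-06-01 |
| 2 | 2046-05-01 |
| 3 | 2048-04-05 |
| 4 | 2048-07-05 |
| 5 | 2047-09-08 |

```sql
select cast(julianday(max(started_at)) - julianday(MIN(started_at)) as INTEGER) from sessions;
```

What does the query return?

796

MIN = 2046-05-01, MAX = 2048-07-05.
30 days remain in May 2046 after the 1st (31 − 1).
Full months from June 2046 through June 2048 contribute their day counts.
Then 5 days into July 2048.
Total: 30 + 30 + 31 + 31 + 30 + 31 + 30 + 31 + 31 + 28 + 31 + 30 + 31 + 30 + 31 + 31 + 30 + 31 + 30 + 31 + 31 + 29 + 31 + 30 + 31 + 30 + 5 = 796.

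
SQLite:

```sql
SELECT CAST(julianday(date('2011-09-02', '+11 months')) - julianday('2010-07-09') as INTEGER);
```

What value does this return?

Adding +11 months to 2011-09-02 gives 2012-08-02.
22 days remain in July 2010 after the 9th (31 − 9).
Full months from August 2010 through July 2012 contribute their day counts.
Then 2 days into August 2012.
Total: 22 + 31 + 30 + 31 + 30 + 31 + 31 + 28 + 31 + 30 + 31 + 30 + 31 + 31 + 30 + 31 + 30 + 31 + 31 + 29 + 31 + 30 + 31 + 30 + 31 + 2 = 755.

755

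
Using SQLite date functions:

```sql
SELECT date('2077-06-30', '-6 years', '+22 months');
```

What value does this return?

2073-04-30

Adding -6 years to 2077-06-30 gives 2071-06-30.
Adding +22 months to 2071-06-30 gives 2073-04-30.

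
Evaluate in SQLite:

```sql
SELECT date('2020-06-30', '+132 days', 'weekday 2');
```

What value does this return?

Applying '+132 days' to 2020-06-30: counting 132 days forward gives 2020-11-09.
`weekday 2` advances to the next Tuesday; 2020-11-09 is a Monday, so it moves forward to 2020-11-10.

2020-11-10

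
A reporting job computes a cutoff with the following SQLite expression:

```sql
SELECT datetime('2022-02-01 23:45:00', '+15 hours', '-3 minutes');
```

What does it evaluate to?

+15 hours from 2022-02-01 23:45:00 is 2022-02-02 14:45:00 (crosses midnight).
-3 minutes from 2022-02-02 14:45:00 is 2022-02-02 14:42:00.

2022-02-02 14:42:00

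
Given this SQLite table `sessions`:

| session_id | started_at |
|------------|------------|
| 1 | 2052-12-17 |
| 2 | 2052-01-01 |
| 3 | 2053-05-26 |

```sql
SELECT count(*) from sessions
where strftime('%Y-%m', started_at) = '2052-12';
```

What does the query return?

1

Rows with year-month 2052-12: 2052-12-17 → 1.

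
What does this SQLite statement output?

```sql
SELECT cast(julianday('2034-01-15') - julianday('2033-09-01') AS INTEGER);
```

29 days remain in September 2033 after the 1st (30 − 1).
October 2033: 31 days.
November 2033: 30 days.
December 2033: 31 days.
Then 15 days into January 2034.
Total: 29 + 31 + 30 + 31 + 15 = 136.

136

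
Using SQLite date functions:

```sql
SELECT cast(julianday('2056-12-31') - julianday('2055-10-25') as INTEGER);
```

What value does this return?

6 days remain in October 2055 after the 25th (31 − 25).
Full months from November 2055 through November 2056 contribute their day counts.
Then 31 days into December 2056.
Total: 6 + 30 + 31 + 31 + 29 + 31 + 30 + 31 + 30 + 31 + 31 + 30 + 31 + 30 + 31 = 433.

433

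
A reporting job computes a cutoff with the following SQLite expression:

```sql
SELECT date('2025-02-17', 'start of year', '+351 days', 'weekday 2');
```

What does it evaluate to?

`start of year` rewinds 2025-02-17 to 2025-01-01.
Applying '+351 days' to 2025-01-01: counting 351 days forward gives 2025-12-18.
`weekday 2` advances to the next Tuesday; 2025-12-18 is a Thursday, so it moves forward to 2025-12-23.

2025-12-23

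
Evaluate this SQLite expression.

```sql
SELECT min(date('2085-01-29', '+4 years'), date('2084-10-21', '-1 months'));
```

2084-09-21

date('2085-01-29', '+4 years') → 2089-01-29.
date('2084-10-21', '-1 months') → 2084-09-21.
Earlier of the two is 2084-09-21.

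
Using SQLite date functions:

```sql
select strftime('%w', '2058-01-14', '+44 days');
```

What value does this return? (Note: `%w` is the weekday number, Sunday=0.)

First apply '+44 days': 2058-01-14 → 2058-02-27.
2058-02-27 is a Wednesday; with Sunday=0 that is 3.

3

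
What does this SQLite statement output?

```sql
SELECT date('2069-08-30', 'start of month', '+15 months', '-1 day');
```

`start of month` rewinds 2069-08-30 to 2069-08-01.
Adding +15 months to 2069-08-01 gives 2070-11-01.
Going back 1 day from 2070-11-01 reaches 2070-10-31 (last day of October, 31 days).

2070-10-31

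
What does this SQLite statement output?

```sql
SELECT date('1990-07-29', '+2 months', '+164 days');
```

1991-03-12

Adding +2 months to 1990-07-29 gives 1990-09-29.
Applying '+164 days' to 1990-09-29: counting 164 days forward gives 1991-03-12.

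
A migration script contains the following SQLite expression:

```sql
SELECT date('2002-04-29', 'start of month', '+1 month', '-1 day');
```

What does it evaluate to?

`start of month` rewinds 2002-04-29 to 2002-04-01.
Adding +1 month to 2002-04-01 gives 2002-05-01.
Going back 1 day from 2002-05-01 reaches 2002-04-30 (last day of April, 30 days).

2002-04-30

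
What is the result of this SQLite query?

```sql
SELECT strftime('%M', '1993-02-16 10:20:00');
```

20

`%M` extracts the 2-digit minute: 20.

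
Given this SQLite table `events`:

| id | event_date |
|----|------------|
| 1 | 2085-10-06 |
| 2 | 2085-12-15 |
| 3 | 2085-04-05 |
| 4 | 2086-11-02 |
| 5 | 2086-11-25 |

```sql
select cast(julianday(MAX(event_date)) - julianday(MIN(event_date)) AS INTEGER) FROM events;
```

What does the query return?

599

MIN = 2085-04-05, MAX = 2086-11-25.
25 days remain in April 2085 after the 5th (30 − 5).
Full months from May 2085 through October 2086 contribute their day counts.
Then 25 days into November 2086.
Total: 25 + 31 + 30 + 31 + 31 + 30 + 31 + 30 + 31 + 31 + 28 + 31 + 30 + 31 + 30 + 31 + 31 + 30 + 31 + 25 = 599.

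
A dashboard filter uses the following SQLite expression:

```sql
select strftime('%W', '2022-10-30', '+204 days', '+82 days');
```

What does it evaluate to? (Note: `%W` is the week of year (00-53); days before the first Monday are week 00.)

First apply '+204 days', '+82 days': 2022-10-30 → 2023-08-12.
2023-08-12 is a Saturday. SQLite's %W counts Mondays since the year started; the result is 32.

32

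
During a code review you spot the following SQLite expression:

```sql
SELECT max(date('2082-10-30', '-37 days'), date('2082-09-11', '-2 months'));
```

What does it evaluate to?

date('2082-10-30', '-37 days') → 2082-09-23.
date('2082-09-11', '-2 months') → 2082-07-11.
Later of the two is 2082-09-23.

2082-09-23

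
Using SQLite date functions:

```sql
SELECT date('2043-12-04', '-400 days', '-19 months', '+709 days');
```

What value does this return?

2043-03-09

Applying '-400 days' to 2043-12-04: counting 400 days back gives 2042-10-30.
Adding -19 months to 2042-10-30 gives 2041-03-30.
Applying '+709 days' to 2041-03-30: counting 709 days forward gives 2043-03-09.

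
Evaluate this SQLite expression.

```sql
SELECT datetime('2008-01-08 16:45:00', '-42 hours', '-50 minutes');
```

-42 hours from 2008-01-08 16:45:00 is 2008-01-06 22:45:00 (crosses midnight).
-50 minutes from 2008-01-06 22:45:00 is 2008-01-06 21:55:00.

2008-01-06 21:55:00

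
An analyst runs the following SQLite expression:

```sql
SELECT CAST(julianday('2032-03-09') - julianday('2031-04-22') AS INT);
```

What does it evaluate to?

8 days remain in April 2031 after the 22nd (30 − 22).
Full months from May 2031 through February 2032 contribute their day counts.
Then 9 days into March 2032.
Total: 8 + 31 + 30 + 31 + 31 + 30 + 31 + 30 + 31 + 31 + 29 + 9 = 322.

322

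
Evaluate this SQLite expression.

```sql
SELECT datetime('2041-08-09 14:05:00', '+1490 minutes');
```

2041-08-10 14:55:00

1490 minutes = 24h 50m; +1490 minutes from 2041-08-09 14:05:00 is 2041-08-10 14:55:00 (crosses midnight).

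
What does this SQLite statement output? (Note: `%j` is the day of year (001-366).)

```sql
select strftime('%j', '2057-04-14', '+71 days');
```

175

First apply '+71 days': 2057-04-14 → 2057-06-24.
Day-of-year for 2057-06-24: days since 2057-01-01 inclusive = 175, zero-padded to 175.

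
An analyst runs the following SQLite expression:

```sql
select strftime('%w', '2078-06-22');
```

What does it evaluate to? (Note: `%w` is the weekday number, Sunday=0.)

2078-06-22 is a Wednesday; with Sunday=0 that is 3.

3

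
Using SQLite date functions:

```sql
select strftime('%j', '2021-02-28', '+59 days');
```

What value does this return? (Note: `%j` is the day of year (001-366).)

118

First apply '+59 days': 2021-02-28 → 2021-04-28.
Day-of-year for 2021-04-28: days since 2021-01-01 inclusive = 118, zero-padded to 118.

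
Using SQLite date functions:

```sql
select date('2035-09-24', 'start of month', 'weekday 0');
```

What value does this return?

`start of month` rewinds 2035-09-24 to 2035-09-01.
`weekday 0` advances to the next Sunday; 2035-09-01 is a Saturday, so it moves forward to 2035-09-02.

2035-09-02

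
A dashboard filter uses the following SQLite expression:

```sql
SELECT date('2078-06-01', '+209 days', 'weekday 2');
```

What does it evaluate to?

2078-12-27

Applying '+209 days' to 2078-06-01: counting 209 days forward gives 2078-12-27.
`weekday 2` advances to the next Tuesday; 2078-12-27 is already a Tuesday, so it stays at 2078-12-27.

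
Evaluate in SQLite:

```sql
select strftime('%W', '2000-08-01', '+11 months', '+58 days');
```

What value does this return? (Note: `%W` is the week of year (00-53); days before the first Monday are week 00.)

First apply '+11 months', '+58 days': 2000-08-01 → 2001-08-28.
2001-08-28 is a Tuesday. SQLite's %W counts Mondays since the year started; the result is 35.

35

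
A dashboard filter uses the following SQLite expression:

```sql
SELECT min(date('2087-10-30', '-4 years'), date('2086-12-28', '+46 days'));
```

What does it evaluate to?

date('2087-10-30', '-4 years') → 2083-10-30.
date('2086-12-28', '+46 days') → 2087-02-12.
Earlier of the two is 2083-10-30.

2083-10-30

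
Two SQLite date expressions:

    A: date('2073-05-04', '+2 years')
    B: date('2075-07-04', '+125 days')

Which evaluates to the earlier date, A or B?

A = 2075-05-04.
B = 2075-11-06.
A is earlier.

A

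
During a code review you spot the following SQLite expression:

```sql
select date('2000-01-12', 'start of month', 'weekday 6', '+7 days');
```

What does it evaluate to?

2000-01-08

`start of month` rewinds 2000-01-12 to 2000-01-01.
`weekday 6` advances to the next Saturday; 2000-01-01 is already a Saturday, so it stays at 2000-01-01.
Advancing 7 more days within January lands on 2000-01-08.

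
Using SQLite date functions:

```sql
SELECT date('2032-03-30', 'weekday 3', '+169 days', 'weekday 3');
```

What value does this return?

`weekday 3` advances to the next Wednesday; 2032-03-30 is a Tuesday, so it moves forward to 2032-03-31.
Applying '+169 days' to 2032-03-31: counting 169 days forward gives 2032-09-16.
`weekday 3` advances to the next Wednesday; 2032-09-16 is a Thursday, so it moves forward to 2032-09-22.

2032-09-22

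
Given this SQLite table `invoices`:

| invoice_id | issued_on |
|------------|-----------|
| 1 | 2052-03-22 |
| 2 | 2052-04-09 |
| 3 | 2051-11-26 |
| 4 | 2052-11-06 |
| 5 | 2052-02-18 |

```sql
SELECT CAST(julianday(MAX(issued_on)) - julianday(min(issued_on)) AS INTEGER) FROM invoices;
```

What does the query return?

MIN = 2051-11-26, MAX = 2052-11-06.
4 days remain in November 2051 after the 26th (30 − 26).
Full months from December 2051 through October 2052 contribute their day counts.
Then 6 days into November 2052.
Total: 4 + 31 + 31 + 29 + 31 + 30 + 31 + 30 + 31 + 31 + 30 + 31 + 6 = 346.

346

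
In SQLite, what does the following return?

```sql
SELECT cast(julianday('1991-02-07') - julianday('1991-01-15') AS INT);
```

16 days remain in January 1991 after the 15th (31 − 15).
Then 7 days into February 1991.
Total: 16 + 7 = 23.

23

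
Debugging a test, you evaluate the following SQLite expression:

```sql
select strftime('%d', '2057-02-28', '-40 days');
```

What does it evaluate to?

19

First apply '-40 days': 2057-02-28 → 2057-01-19.
`%d` extracts the 2-digit day of month: 19.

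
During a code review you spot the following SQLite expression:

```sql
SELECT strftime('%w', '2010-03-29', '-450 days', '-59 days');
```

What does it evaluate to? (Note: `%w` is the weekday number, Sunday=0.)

3

First apply '-450 days', '-59 days': 2010-03-29 → 2008-11-05.
2008-11-05 is a Wednesday; with Sunday=0 that is 3.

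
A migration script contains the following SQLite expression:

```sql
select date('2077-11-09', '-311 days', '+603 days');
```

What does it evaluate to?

Applying '-311 days' to 2077-11-09: counting 311 days back gives 2077-01-02.
Applying '+603 days' to 2077-01-02: counting 603 days forward gives 2078-08-28.

2078-08-28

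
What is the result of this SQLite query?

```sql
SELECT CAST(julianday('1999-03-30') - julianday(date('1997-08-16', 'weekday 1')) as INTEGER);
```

589

`weekday 1` advances to the next Monday; 1997-08-16 is a Saturday, so it moves forward to 1997-08-18.
13 days remain in August 1997 after the 18th (31 − 18).
Full months from September 1997 through February 1999 contribute their day counts.
Then 30 days into March 1999.
Total: 13 + 30 + 31 + 30 + 31 + 31 + 28 + 31 + 30 + 31 + 30 + 31 + 31 + 30 + 31 + 30 + 31 + 31 + 28 + 30 = 589.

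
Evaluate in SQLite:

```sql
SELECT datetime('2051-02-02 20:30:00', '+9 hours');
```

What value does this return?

+9 hours from 2051-02-02 20:30:00 is 2051-02-03 05:30:00 (crosses midnight).

2051-02-03 05:30:00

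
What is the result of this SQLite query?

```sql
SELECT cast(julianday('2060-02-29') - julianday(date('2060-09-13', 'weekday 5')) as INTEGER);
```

`weekday 5` advances to the next Friday; 2060-09-13 is a Monday, so it moves forward to 2060-09-17.
0 days remain in February 2060 after the 29th (29 − 29).
Full months from March 2060 through August 2060 contribute their day counts.
Then 17 days into September 2060.
Total: 0 + 31 + 30 + 31 + 30 + 31 + 31 + 17 = 201.
The subtraction is earlier − later, so the result is −201 → -201.

-201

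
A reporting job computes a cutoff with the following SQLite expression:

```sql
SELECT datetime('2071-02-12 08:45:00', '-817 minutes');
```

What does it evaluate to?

817 minutes = 13h 37m; -817 minutes from 2071-02-12 08:45:00 is 2071-02-11 19:08:00 (crosses midnight).

2071-02-11 19:08:00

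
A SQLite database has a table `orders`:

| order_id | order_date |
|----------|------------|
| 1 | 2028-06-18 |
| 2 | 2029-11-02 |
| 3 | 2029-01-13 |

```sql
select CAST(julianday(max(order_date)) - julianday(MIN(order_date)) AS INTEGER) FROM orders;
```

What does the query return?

502

MIN = 2028-06-18, MAX = 2029-11-02.
12 days remain in June 2028 after the 18th (30 − 18).
Full months from July 2028 through October 2029 contribute their day counts.
Then 2 days into November 2029.
Total: 12 + 31 + 31 + 30 + 31 + 30 + 31 + 31 + 28 + 31 + 30 + 31 + 30 + 31 + 31 + 30 + 31 + 2 = 502.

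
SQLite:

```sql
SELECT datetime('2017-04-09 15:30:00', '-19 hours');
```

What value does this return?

-19 hours from 2017-04-09 15:30:00 is 2017-04-08 20:30:00 (crosses midnight).

2017-04-08 20:30:00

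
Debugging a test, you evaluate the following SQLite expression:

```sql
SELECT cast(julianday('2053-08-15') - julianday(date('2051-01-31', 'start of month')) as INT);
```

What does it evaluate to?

`start of month` rewinds 2051-01-31 to 2051-01-01.
30 days remain in January 2051 after the 1st (31 − 1).
Full months from February 2051 through July 2053 contribute their day counts.
Then 15 days into August 2053.
Total: 30 + 28 + 31 + 30 + 31 + 30 + 31 + 31 + 30 + 31 + 30 + 31 + 31 + 29 + 31 + 30 + 31 + 30 + 31 + 31 + 30 + 31 + 30 + 31 + 31 + 28 + 31 + 30 + 31 + 30 + 31 + 15 = 957.

957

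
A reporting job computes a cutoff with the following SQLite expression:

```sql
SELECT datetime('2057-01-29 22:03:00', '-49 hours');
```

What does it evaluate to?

2057-01-27 21:03:00

-49 hours from 2057-01-29 22:03:00 is 2057-01-27 21:03:00 (crosses midnight).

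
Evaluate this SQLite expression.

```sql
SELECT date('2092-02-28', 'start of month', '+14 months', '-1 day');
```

`start of month` rewinds 2092-02-28 to 2092-02-01.
Adding +14 months to 2092-02-01 gives 2093-04-01.
Going back 1 day from 2093-04-01 reaches 2093-03-31 (last day of March, 31 days).

2093-03-31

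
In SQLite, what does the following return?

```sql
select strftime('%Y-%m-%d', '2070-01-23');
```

2070-01-23

`%Y-%m-%d` extracts the ISO date: 2070-01-23.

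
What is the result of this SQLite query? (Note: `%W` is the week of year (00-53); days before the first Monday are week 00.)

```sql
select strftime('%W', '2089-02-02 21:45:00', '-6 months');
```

31

First apply '-6 months': 2089-02-02 21:45:00 → 2088-08-02 21:45:00.
2088-08-02 is a Monday. SQLite's %W counts Mondays since the year started; the result is 31.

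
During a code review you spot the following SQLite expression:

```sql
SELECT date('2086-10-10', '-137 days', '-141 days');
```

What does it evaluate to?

Applying '-137 days' to 2086-10-10: counting 137 days back gives 2086-05-26.
Applying '-141 days' to 2086-05-26: counting 141 days back gives 2086-01-05.

2086-01-05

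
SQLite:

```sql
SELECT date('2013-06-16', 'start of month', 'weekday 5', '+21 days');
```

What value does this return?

`start of month` rewinds 2013-06-16 to 2013-06-01.
`weekday 5` advances to the next Friday; 2013-06-01 is a Saturday, so it moves forward to 2013-06-07.
Advancing 21 more days within June lands on 2013-06-28.

2013-06-28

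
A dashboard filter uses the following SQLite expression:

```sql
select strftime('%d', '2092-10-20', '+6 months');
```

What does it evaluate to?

First apply '+6 months': 2092-10-20 → 2093-04-20.
`%d` extracts the 2-digit day of month: 20.

20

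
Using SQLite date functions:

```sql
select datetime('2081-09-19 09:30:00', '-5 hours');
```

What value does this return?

-5 hours from 2081-09-19 09:30:00 is 2081-09-19 04:30:00.

2081-09-19 04:30:00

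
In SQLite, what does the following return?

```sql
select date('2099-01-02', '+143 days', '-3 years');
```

Applying '+143 days' to 2099-01-02: counting 143 days forward gives 2099-05-25.
Adding -3 years to 2099-05-25 gives 2096-05-25.

2096-05-25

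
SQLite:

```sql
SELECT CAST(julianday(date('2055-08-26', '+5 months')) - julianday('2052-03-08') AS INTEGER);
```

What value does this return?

Adding +5 months to 2055-08-26 gives 2056-01-26.
23 days remain in March 2052 after the 8th (31 − 8).
Full months from April 2052 through December 2055 contribute their day counts.
Then 26 days into January 2056.
Total: 23 + 30 + 31 + 30 + 31 + 31 + 30 + 31 + 30 + 31 + 31 + 28 + 31 + 30 + 31 + 30 + 31 + 31 + 30 + 31 + 30 + 31 + 31 + 28 + 31 + 30 + 31 + 30 + 31 + 31 + 30 + 31 + 30 + 31 + 31 + 28 + 31 + 30 + 31 + 30 + 31 + 31 + 30 + 31 + 30 + 31 + 26 = 1419.

1419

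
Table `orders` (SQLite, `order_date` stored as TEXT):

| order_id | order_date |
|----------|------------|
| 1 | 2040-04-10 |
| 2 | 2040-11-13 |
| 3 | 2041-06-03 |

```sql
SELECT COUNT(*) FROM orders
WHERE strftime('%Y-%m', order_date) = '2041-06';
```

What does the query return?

Rows with year-month 2041-06: 2041-06-03 → 1.

1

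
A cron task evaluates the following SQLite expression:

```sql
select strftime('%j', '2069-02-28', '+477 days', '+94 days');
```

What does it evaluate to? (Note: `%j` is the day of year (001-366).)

First apply '+477 days', '+94 days': 2069-02-28 → 2070-09-22.
Day-of-year for 2070-09-22: days since 2070-01-01 inclusive = 265, zero-padded to 265.

265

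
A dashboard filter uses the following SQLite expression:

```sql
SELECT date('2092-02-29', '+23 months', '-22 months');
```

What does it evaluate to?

Adding +23 months to 2092-02-29 gives 2094-01-29.
Adding -22 months to 2094-01-29 gives 2092-03-29.

2092-03-29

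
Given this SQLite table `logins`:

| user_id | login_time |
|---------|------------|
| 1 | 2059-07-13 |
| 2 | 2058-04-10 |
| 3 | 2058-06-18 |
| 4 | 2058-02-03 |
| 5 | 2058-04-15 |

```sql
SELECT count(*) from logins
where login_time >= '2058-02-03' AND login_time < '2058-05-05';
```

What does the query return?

3

Rows in [2058-02-03, 2058-05-05): 2058-04-10, 2058-02-03, 2058-04-15 → 3 rows.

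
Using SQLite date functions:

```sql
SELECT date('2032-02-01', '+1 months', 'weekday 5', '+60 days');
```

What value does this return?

2032-05-04

Adding +1 month to 2032-02-01 gives 2032-03-01.
`weekday 5` advances to the next Friday; 2032-03-01 is a Monday, so it moves forward to 2032-03-05.
Applying '+60 days' to 2032-03-05: counting 60 days forward gives 2032-05-04.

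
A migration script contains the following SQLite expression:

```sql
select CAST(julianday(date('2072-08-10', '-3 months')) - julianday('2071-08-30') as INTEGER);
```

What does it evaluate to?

254

Adding -3 months to 2072-08-10 gives 2072-05-10.
1 day remains in August 2071 after the 30th (31 − 30).
Full months from September 2071 through April 2072 contribute their day counts.
Then 10 days into May 2072.
Total: 1 + 30 + 31 + 30 + 31 + 31 + 29 + 31 + 30 + 10 = 254.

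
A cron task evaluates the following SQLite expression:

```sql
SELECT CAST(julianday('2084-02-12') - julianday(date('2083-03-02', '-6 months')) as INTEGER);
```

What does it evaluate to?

528

Adding -6 months to 2083-03-02 gives 2082-09-02.
28 days remain in September 2082 after the 2nd (30 − 2).
Full months from October 2082 through January 2084 contribute their day counts.
Then 12 days into February 2084.
Total: 28 + 31 + 30 + 31 + 31 + 28 + 31 + 30 + 31 + 30 + 31 + 31 + 30 + 31 + 30 + 31 + 31 + 12 = 528.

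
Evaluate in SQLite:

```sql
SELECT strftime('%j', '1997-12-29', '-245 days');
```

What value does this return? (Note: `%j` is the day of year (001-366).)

118

First apply '-245 days': 1997-12-29 → 1997-04-28.
Day-of-year for 1997-04-28: days since 1997-01-01 inclusive = 118, zero-padded to 118.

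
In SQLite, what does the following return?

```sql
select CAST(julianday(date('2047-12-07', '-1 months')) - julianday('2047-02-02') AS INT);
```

Adding -1 month to 2047-12-07 gives 2047-11-07.
26 days remain in February 2047 after the 2nd (28 − 2).
Full months from March 2047 through October 2047 contribute their day counts.
Then 7 days into November 2047.
Total: 26 + 31 + 30 + 31 + 30 + 31 + 31 + 30 + 31 + 7 = 278.

278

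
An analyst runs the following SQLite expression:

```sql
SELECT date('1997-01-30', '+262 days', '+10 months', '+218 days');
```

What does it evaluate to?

1999-03-25

Applying '+262 days' to 1997-01-30: counting 262 days forward gives 1997-10-19.
Adding +10 months to 1997-10-19 gives 1998-08-19.
Applying '+218 days' to 1998-08-19: counting 218 days forward gives 1999-03-25.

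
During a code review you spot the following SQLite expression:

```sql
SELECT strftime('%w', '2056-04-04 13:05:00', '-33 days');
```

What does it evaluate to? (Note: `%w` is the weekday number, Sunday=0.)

4

First apply '-33 days': 2056-04-04 13:05:00 → 2056-03-02 13:05:00.
2056-03-02 is a Thursday; with Sunday=0 that is 4.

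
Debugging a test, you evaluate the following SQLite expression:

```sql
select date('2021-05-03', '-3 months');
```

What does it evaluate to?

Adding -3 months to 2021-05-03 gives 2021-02-03.

2021-02-03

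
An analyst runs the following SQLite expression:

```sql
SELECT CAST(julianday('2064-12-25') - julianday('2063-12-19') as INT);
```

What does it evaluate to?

12 days remain in December 2063 after the 19th (31 − 19).
Full months from January 2064 through November 2064 contribute their day counts.
Then 25 days into December 2064.
Total: 12 + 31 + 29 + 31 + 30 + 31 + 30 + 31 + 31 + 30 + 31 + 30 + 25 = 372.

372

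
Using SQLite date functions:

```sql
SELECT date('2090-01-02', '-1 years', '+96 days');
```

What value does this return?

2089-04-08

Adding -1 year to 2090-01-02 gives 2089-01-02.
Applying '+96 days' to 2089-01-02: counting 96 days forward gives 2089-04-08.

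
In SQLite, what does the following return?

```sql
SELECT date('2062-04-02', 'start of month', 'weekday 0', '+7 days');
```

2062-04-09

`start of month` rewinds 2062-04-02 to 2062-04-01.
`weekday 0` advances to the next Sunday; 2062-04-01 is a Saturday, so it moves forward to 2062-04-02.
Advancing 7 more days within April lands on 2062-04-09.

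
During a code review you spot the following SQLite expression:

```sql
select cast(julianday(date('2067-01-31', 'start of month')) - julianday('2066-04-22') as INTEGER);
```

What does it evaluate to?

254

`start of month` rewinds 2067-01-31 to 2067-01-01.
8 days remain in April 2066 after the 22nd (30 − 22).
Full months from May 2066 through December 2066 contribute their day counts.
Then 1 day into January 2067.
Total: 8 + 31 + 30 + 31 + 31 + 30 + 31 + 30 + 31 + 1 = 254.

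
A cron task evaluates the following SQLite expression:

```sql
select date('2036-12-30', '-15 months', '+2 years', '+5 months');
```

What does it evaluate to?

2038-03-02

Adding -15 months to 2036-12-30 gives 2035-09-30.
Adding +2 years to 2035-09-30 gives 2037-09-30.
Adding +5 months to 2037-09-30 targets 2038-02-30. February 2038 has only 28 days, so SQLite normalizes the 2-day overflow forward to 2038-03-02.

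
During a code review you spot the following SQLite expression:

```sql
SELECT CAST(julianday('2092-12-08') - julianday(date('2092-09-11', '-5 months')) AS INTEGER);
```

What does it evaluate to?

Adding -5 months to 2092-09-11 gives 2092-04-11.
19 days remain in April 2092 after the 11th (30 − 11).
Full months from May 2092 through November 2092 contribute their day counts.
Then 8 days into December 2092.
Total: 19 + 31 + 30 + 31 + 31 + 30 + 31 + 30 + 8 = 241.

241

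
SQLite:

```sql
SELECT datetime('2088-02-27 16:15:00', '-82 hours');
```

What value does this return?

-82 hours from 2088-02-27 16:15:00 is 2088-02-24 06:15:00 (crosses midnight).

2088-02-24 06:15:00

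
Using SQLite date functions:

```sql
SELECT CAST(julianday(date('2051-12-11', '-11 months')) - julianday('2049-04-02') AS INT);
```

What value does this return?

Adding -11 months to 2051-12-11 gives 2051-01-11.
28 days remain in April 2049 after the 2nd (30 − 2).
Full months from May 2049 through December 2050 contribute their day counts.
Then 11 days into January 2051.
Total: 28 + 31 + 30 + 31 + 31 + 30 + 31 + 30 + 31 + 31 + 28 + 31 + 30 + 31 + 30 + 31 + 31 + 30 + 31 + 30 + 31 + 11 = 649.

649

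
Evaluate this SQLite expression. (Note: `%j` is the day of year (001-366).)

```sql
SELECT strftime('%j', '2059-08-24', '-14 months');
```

First apply '-14 months': 2059-08-24 → 2058-06-24.
Day-of-year for 2058-06-24: days since 2058-01-01 inclusive = 175, zero-padded to 175.

175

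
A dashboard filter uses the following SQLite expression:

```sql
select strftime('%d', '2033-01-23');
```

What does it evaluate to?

23

`%d` extracts the 2-digit day of month: 23.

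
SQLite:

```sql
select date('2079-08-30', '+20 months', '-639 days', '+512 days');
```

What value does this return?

Adding +20 months to 2079-08-30 gives 2081-04-30.
Applying '-639 days' to 2081-04-30: counting 639 days back gives 2079-07-31.
Applying '+512 days' to 2079-07-31: counting 512 days forward gives 2080-12-24.

2080-12-24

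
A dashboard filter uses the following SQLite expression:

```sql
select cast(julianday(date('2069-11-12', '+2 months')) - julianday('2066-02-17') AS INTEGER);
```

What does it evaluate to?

Adding +2 months to 2069-11-12 gives 2070-01-12.
11 days remain in February 2066 after the 17th (28 − 17).
Full months from March 2066 through December 2069 contribute their day counts.
Then 12 days into January 2070.
Total: 11 + 31 + 30 + 31 + 30 + 31 + 31 + 30 + 31 + 30 + 31 + 31 + 28 + 31 + 30 + 31 + 30 + 31 + 31 + 30 + 31 + 30 + 31 + 31 + 29 + 31 + 30 + 31 + 30 + 31 + 31 + 30 + 31 + 30 + 31 + 31 + 28 + 31 + 30 + 31 + 30 + 31 + 31 + 30 + 31 + 30 + 31 + 12 = 1425.

1425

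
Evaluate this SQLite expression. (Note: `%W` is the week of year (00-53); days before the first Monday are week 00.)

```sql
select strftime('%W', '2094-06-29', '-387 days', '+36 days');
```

First apply '-387 days', '+36 days': 2094-06-29 → 2093-07-13.
2093-07-13 is a Monday. SQLite's %W counts Mondays since the year started; the result is 28.

28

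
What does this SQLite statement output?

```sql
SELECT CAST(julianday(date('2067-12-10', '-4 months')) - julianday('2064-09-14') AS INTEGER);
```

1060

Adding -4 months to 2067-12-10 gives 2067-08-10.
16 days remain in September 2064 after the 14th (30 − 14).
Full months from October 2064 through July 2067 contribute their day counts.
Then 10 days into August 2067.
Total: 16 + 31 + 30 + 31 + 31 + 28 + 31 + 30 + 31 + 30 + 31 + 31 + 30 + 31 + 30 + 31 + 31 + 28 + 31 + 30 + 31 + 30 + 31 + 31 + 30 + 31 + 30 + 31 + 31 + 28 + 31 + 30 + 31 + 30 + 31 + 10 = 1060.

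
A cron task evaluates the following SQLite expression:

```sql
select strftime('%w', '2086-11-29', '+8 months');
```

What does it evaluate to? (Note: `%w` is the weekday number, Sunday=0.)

First apply '+8 months': 2086-11-29 → 2087-07-29.
2087-07-29 is a Tuesday; with Sunday=0 that is 2.

2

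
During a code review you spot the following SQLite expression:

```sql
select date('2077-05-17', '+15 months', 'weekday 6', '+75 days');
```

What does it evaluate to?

2078-11-03

Adding +15 months to 2077-05-17 gives 2078-08-17.
`weekday 6` advances to the next Saturday; 2078-08-17 is a Wednesday, so it moves forward to 2078-08-20.
Applying '+75 days' to 2078-08-20: counting 75 days forward gives 2078-11-03.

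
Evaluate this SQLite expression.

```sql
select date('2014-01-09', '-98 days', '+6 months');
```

Applying '-98 days' to 2014-01-09: counting 98 days back gives 2013-10-03.
Adding +6 months to 2013-10-03 gives 2014-04-03.

2014-04-03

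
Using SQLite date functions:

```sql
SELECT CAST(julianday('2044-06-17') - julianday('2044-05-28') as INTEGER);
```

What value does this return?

20

3 days remain in May 2044 after the 28th (31 − 28).
Then 17 days into June 2044.
Total: 3 + 17 = 20.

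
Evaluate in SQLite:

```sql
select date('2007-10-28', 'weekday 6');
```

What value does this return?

`weekday 6` advances to the next Saturday; 2007-10-28 is a Sunday, so it moves forward to 2007-11-03.

2007-11-03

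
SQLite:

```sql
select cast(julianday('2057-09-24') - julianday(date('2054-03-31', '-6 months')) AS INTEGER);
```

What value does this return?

1454

Adding -6 months to 2054-03-31 targets 2053-09-31. September 2053 has only 30 days, so SQLite normalizes the 1-day overflow forward to 2053-10-01.
30 days remain in October 2053 after the 1st (31 − 1).
Full months from November 2053 through August 2057 contribute their day counts.
Then 24 days into September 2057.
Total: 30 + 30 + 31 + 31 + 28 + 31 + 30 + 31 + 30 + 31 + 31 + 30 + 31 + 30 + 31 + 31 + 28 + 31 + 30 + 31 + 30 + 31 + 31 + 30 + 31 + 30 + 31 + 31 + 29 + 31 + 30 + 31 + 30 + 31 + 31 + 30 + 31 + 30 + 31 + 31 + 28 + 31 + 30 + 31 + 30 + 31 + 31 + 24 = 1454.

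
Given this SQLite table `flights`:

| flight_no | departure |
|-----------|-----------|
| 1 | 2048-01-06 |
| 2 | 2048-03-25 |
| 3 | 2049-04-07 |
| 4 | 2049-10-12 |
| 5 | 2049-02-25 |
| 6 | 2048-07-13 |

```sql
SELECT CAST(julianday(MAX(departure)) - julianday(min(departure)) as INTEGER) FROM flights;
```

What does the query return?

MIN = 2048-01-06, MAX = 2049-10-12.
25 days remain in January 2048 after the 6th (31 − 6).
Full months from February 2048 through September 2049 contribute their day counts.
Then 12 days into October 2049.
Total: 25 + 29 + 31 + 30 + 31 + 30 + 31 + 31 + 30 + 31 + 30 + 31 + 31 + 28 + 31 + 30 + 31 + 30 + 31 + 31 + 30 + 12 = 645.

645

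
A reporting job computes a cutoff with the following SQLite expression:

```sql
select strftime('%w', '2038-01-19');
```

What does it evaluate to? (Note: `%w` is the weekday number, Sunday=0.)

2

2038-01-19 is a Tuesday; with Sunday=0 that is 2.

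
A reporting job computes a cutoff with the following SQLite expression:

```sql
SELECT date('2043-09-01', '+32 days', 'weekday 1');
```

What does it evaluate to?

September 2043 has 30 days; 29 remain after the 1st, so 30 days reach 2043-10-01.
Advancing 2 more days within October lands on 2043-10-03.
`weekday 1` advances to the next Monday; 2043-10-03 is a Saturday, so it moves forward to 2043-10-05.

2043-10-05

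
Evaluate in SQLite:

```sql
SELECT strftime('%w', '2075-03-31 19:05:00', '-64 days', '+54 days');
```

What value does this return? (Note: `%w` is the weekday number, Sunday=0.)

First apply '-64 days', '+54 days': 2075-03-31 19:05:00 → 2075-03-21 19:05:00.
2075-03-21 is a Thursday; with Sunday=0 that is 4.

4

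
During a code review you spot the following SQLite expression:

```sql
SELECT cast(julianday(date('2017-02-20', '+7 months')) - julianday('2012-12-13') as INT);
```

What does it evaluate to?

1742

Adding +7 months to 2017-02-20 gives 2017-09-20.
18 days remain in December 2012 after the 13th (31 − 13).
Full months from January 2013 through August 2017 contribute their day counts.
Then 20 days into September 2017.
Total: 18 + 31 + 28 + 31 + 30 + 31 + 30 + 31 + 31 + 30 + 31 + 30 + 31 + 31 + 28 + 31 + 30 + 31 + 30 + 31 + 31 + 30 + 31 + 30 + 31 + 31 + 28 + 31 + 30 + 31 + 30 + 31 + 31 + 30 + 31 + 30 + 31 + 31 + 29 + 31 + 30 + 31 + 30 + 31 + 31 + 30 + 31 + 30 + 31 + 31 + 28 + 31 + 30 + 31 + 30 + 31 + 31 + 20 = 1742.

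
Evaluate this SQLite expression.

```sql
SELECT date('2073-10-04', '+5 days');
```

2073-10-09

Advancing 5 more days within October lands on 2073-10-09.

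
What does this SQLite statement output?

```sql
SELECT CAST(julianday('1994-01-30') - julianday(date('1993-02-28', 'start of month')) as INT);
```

363

`start of month` rewinds 1993-02-28 to 1993-02-01.
27 days remain in February 1993 after the 1st (28 − 1).
Full months from March 1993 through December 1993 contribute their day counts.
Then 30 days into January 1994.
Total: 27 + 31 + 30 + 31 + 30 + 31 + 31 + 30 + 31 + 30 + 31 + 30 = 363.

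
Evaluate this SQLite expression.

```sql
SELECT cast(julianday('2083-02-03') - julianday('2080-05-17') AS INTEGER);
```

992

14 days remain in May 2080 after the 17th (31 − 17).
Full months from June 2080 through January 2083 contribute their day counts.
Then 3 days into February 2083.
Total: 14 + 30 + 31 + 31 + 30 + 31 + 30 + 31 + 31 + 28 + 31 + 30 + 31 + 30 + 31 + 31 + 30 + 31 + 30 + 31 + 31 + 28 + 31 + 30 + 31 + 30 + 31 + 31 + 30 + 31 + 30 + 31 + 31 + 3 = 992.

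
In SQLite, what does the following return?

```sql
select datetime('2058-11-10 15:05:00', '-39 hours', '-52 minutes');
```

2058-11-08 23:13:00

-39 hours from 2058-11-10 15:05:00 is 2058-11-09 00:05:00 (crosses midnight).
-52 minutes from 2058-11-09 00:05:00 is 2058-11-08 23:13:00.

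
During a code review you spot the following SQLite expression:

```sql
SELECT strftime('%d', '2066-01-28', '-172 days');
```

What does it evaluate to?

First apply '-172 days': 2066-01-28 → 2065-08-09.
`%d` extracts the 2-digit day of month: 09.

09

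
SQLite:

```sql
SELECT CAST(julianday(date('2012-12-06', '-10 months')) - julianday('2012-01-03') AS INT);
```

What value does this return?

Adding -10 months to 2012-12-06 gives 2012-02-06.
28 days remain in January 2012 after the 3rd (31 − 3).
Then 6 days into February 2012.
Total: 28 + 6 = 34.

34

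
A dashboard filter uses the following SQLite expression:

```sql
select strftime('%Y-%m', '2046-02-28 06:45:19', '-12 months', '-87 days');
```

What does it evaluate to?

2044-12

First apply '-12 months', '-87 days': 2046-02-28 06:45:19 → 2044-12-03 06:45:19.
`%Y-%m` extracts the year-month: 2044-12.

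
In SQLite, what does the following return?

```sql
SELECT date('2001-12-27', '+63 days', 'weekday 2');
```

Applying '+63 days' to 2001-12-27: counting 63 days forward gives 2002-02-28.
`weekday 2` advances to the next Tuesday; 2002-02-28 is a Thursday, so it moves forward to 2002-03-05.

2002-03-05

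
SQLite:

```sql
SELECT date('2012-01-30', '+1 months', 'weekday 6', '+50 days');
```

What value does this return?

2012-04-22

Adding +1 month to 2012-01-30 targets 2012-02-30. February 2012 has only 29 days, so SQLite normalizes the 1-day overflow forward to 2012-03-01.
`weekday 6` advances to the next Saturday; 2012-03-01 is a Thursday, so it moves forward to 2012-03-03.
Applying '+50 days' to 2012-03-03: counting 50 days forward gives 2012-04-22.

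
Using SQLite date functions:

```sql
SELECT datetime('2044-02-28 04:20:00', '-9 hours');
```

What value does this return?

-9 hours from 2044-02-28 04:20:00 is 2044-02-27 19:20:00 (crosses midnight).

2044-02-27 19:20:00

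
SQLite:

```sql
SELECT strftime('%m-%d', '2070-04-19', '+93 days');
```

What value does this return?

First apply '+93 days': 2070-04-19 → 2070-07-21.
`%m-%d` extracts the month-day: 07-21.

07-21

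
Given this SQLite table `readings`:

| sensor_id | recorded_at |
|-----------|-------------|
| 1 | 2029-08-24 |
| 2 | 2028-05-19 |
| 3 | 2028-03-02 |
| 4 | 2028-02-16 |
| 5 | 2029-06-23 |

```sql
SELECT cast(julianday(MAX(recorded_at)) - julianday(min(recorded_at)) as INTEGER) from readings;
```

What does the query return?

555

MIN = 2028-02-16, MAX = 2029-08-24.
13 days remain in February 2028 after the 16th (29 − 16).
Full months from March 2028 through July 2029 contribute their day counts.
Then 24 days into August 2029.
Total: 13 + 31 + 30 + 31 + 30 + 31 + 31 + 30 + 31 + 30 + 31 + 31 + 28 + 31 + 30 + 31 + 30 + 31 + 24 = 555.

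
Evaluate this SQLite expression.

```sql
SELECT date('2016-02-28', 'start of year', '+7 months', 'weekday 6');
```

`start of year` rewinds 2016-02-28 to 2016-01-01.
Adding +7 months to 2016-01-01 gives 2016-08-01.
`weekday 6` advances to the next Saturday; 2016-08-01 is a Monday, so it moves forward to 2016-08-06.

2016-08-06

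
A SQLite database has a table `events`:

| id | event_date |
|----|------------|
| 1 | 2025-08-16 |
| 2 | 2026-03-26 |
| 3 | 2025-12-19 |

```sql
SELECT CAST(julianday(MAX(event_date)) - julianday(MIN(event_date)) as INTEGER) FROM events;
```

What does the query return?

222

MIN = 2025-08-16, MAX = 2026-03-26.
15 days remain in August 2025 after the 16th (31 − 16).
Full months from September 2025 through February 2026 contribute their day counts.
Then 26 days into March 2026.
Total: 15 + 30 + 31 + 30 + 31 + 31 + 28 + 26 = 222.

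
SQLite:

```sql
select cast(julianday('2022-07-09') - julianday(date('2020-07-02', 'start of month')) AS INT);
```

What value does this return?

738

`start of month` rewinds 2020-07-02 to 2020-07-01.
30 days remain in July 2020 after the 1st (31 − 1).
Full months from August 2020 through June 2022 contribute their day counts.
Then 9 days into July 2022.
Total: 30 + 31 + 30 + 31 + 30 + 31 + 31 + 28 + 31 + 30 + 31 + 30 + 31 + 31 + 30 + 31 + 30 + 31 + 31 + 28 + 31 + 30 + 31 + 30 + 9 = 738.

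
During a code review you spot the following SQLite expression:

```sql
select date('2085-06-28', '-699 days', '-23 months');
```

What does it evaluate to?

Applying '-699 days' to 2085-06-28: counting 699 days back gives 2083-07-30.
Adding -23 months to 2083-07-30 gives 2081-08-30.

2081-08-30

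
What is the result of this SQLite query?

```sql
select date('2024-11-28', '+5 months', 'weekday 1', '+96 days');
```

Adding +5 months to 2024-11-28 gives 2025-04-28.
`weekday 1` advances to the next Monday; 2025-04-28 is already a Monday, so it stays at 2025-04-28.
Applying '+96 days' to 2025-04-28: counting 96 days forward gives 2025-08-02.

2025-08-02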